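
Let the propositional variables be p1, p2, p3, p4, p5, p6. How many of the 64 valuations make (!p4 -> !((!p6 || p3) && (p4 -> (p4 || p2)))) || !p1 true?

52

Initial set: {((!p4 -> !((!p6 || p3) && (p4 -> (p4 || p2)))) || !p1)}.
((!p4 -> !((!p6 || p3) && (p4 -> (p4 || p2)))) || !p1): β-rule — branch into (!p4 -> !((!p6 || p3) && (p4 -> (p4 || p2))))  //  !p1.
  branch 1 (add (!p4 -> !((!p6 || p3) && (p4 -> (p4 || p2))))):
    (!p4 -> !((!p6 || p3) && (p4 -> (p4 || p2)))): β-rule — branch into !!p4  //  !((!p6 || p3) && (p4 -> (p4 || p2))).
      branch 1.1 (add !!p4):
        ○ open, literals {p4=1}.
      branch 1.2 (add !((!p6 || p3) && (p4 -> (p4 || p2)))):
        !((!p6 || p3) && (p4 -> (p4 || p2))): β-rule — branch into !(!p6 || p3)  //  !(p4 -> (p4 || p2)).
          branch 1.2.1 (add !(!p6 || p3)):
            !(!p6 || p3): α-rule — add !!p6, !p3.
            ○ open, literals {p3=0, p6=1}.
          branch 1.2.2 (add !(p4 -> (p4 || p2))):
            !(p4 -> (p4 || p2)): α-rule — add p4, !(p4 || p2).
            !(p4 || p2): α-rule — add !p4, !p2.
            × closes — contains both p4 and !p4.
  branch 2 (add !p1):
    ○ open, literals {p1=0}.
1 branch closed, 3 open.
Each open branch fixes some atoms; the unmentioned ones are free. Counting distinct full assignments: branch {p4=1} (p1, p2, p3, p5, p6) contributes 32 new; branch {p3=0, p6=1} (p1, p2, p4, p5) contributes 8 new; branch {p1=0} (p2, p3, p4, p5, p6) contributes 12 new. Total: 52.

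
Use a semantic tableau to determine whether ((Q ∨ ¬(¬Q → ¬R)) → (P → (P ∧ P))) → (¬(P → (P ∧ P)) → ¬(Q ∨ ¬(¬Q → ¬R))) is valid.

Valid

Assume the negation and expand:
Initial set: {¬(((Q ∨ ¬(¬Q → ¬R)) → (P → (P ∧ P))) → (¬(P → (P ∧ P)) → ¬(Q ∨ ¬(¬Q → ¬R))))}.
¬(((Q ∨ ¬(¬Q → ¬R)) → (P → (P ∧ P))) → (¬(P → (P ∧ P)) → ¬(Q ∨ ¬(¬Q → ¬R)))): α-rule — add ((Q ∨ ¬(¬Q → ¬R)) → (P → (P ∧ P))), ¬(¬(P → (P ∧ P)) → ¬(Q ∨ ¬(¬Q → ¬R))).
¬(¬(P → (P ∧ P)) → ¬(Q ∨ ¬(¬Q → ¬R))): α-rule — add ¬(P → (P ∧ P)), ¬¬(Q ∨ ¬(¬Q → ¬R)).
¬(P → (P ∧ P)): α-rule — add P, ¬(P ∧ P).
((Q ∨ ¬(¬Q → ¬R)) → (P → (P ∧ P))): β-rule — branch into ¬(Q ∨ ¬(¬Q → ¬R))  //  (P → (P ∧ P)).
  branch 1 (add ¬(Q ∨ ¬(¬Q → ¬R))):
    ¬(Q ∨ ¬(¬Q → ¬R)): α-rule — add ¬Q, ¬¬(¬Q → ¬R).
    ¬¬(Q ∨ ¬(¬Q → ¬R)): β-rule — branch into Q  //  ¬(¬Q → ¬R).
      branch 1.1 (add Q):
        × closes — contains both Q and ¬Q.
      branch 1.2 (add ¬(¬Q → ¬R)):
        ¬(¬Q → ¬R): α-rule — add ¬Q, ¬¬R.
        ¬(P ∧ P): β-rule — branch into ¬P  //  ¬P.
          branch 1.2.1 (add ¬P):
            × closes — contains both P and ¬P.
          branch 1.2.2 (add ¬P):
            × closes — contains both P and ¬P.
  branch 2 (add (P → (P ∧ P))):
    ¬¬(Q ∨ ¬(¬Q → ¬R)): β-rule — branch into Q  //  ¬(¬Q → ¬R).
      branch 2.1 (add Q):
        ¬(P ∧ P): β-rule — branch into ¬P  //  ¬P.
          branch 2.1.1 (add ¬P):
            × closes — contains both P and ¬P.
          branch 2.1.2 (add ¬P):
            × closes — contains both P and ¬P.
      branch 2.2 (add ¬(¬Q → ¬R)):
        ¬(¬Q → ¬R): α-rule — add ¬Q, ¬¬R.
        ¬(P ∧ P): β-rule — branch into ¬P  //  ¬P.
          branch 2.2.1 (add ¬P):
            × closes — contains both P and ¬P.
          branch 2.2.2 (add ¬P):
            × closes — contains both P and ¬P.
All 7 branches close.
Every branch closed, so the negation is unsatisfiable and the formula is valid.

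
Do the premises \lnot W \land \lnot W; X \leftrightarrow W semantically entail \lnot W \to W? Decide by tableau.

Initial set: {(\lnot W \land \lnot W); (X \leftrightarrow W); \lnot (\lnot W \to W)}.
(\lnot W \land \lnot W): α-rule — add \lnot W, \lnot W.
\lnot (\lnot W \to W): α-rule — add \lnot W, \lnot W.
(X \leftrightarrow W): β-rule — branch into X, W  //  \lnot X, \lnot W.
  branch 1 (add X, W):
    × closes — contains both W and \lnot W.
  branch 2 (add \lnot X, \lnot W):
    ○ open, literals {W=F, X=F}.
1 branch closed, 1 open.
An open branch gives a countermodel: W=F, X=F (unmentioned atoms arbitrary); the premises hold there but the conclusion fails.

No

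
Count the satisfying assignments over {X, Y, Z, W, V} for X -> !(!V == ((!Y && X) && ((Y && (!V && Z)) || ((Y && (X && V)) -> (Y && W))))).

Initial set: {T (X -> !(!V == ((!Y && X) && ((Y && (!V && Z)) || ((Y && (X && V)) -> (Y && W))))))}.
T (X -> !(!V == ((!Y && X) && ((Y && (!V && Z)) || ((Y && (X && V)) -> (Y && W)))))): β-rule — branch into F X  //  T !(!V == ((!Y && X) && ((Y && (!V && Z)) || ((Y && (X && V)) -> (Y && W))))).
  branch 1 (add F X):
    ○ open, literals {X=F}.
  branch 2 (add T !(!V == ((!Y && X) && ((Y && (!V && Z)) || ((Y && (X && V)) -> (Y && W)))))):
    T !(!V == ((!Y && X) && ((Y && (!V && Z)) || ((Y && (X && V)) -> (Y && W))))): β-rule — branch into T !V, F ((!Y && X) && ((Y && (!V && Z)) || ((Y && (X && V)) -> (Y && W))))  //  F !V, T ((!Y && X) && ((Y && (!V && Z)) || ((Y && (X && V)) -> (Y && W)))).
      branch 2.1 (add T !V, F ((!Y && X) && ((Y && (!V && Z)) || ((Y && (X && V)) -> (Y && W))))):
        F ((!Y && X) && ((Y && (!V && Z)) || ((Y && (X && V)) -> (Y && W)))): β-rule — branch into F (!Y && X)  //  F ((Y && (!V && Z)) || ((Y && (X && V)) -> (Y && W))).
          branch 2.1.1 (add F (!Y && X)):
            F (!Y && X): β-rule — branch into F !Y  //  F X.
              branch 2.1.1.1 (add F !Y):
                ○ open, literals {V=F, Y=T}.
              branch 2.1.1.2 (add F X):
                ○ open, literals {V=F, X=F}.
          branch 2.1.2 (add F ((Y && (!V && Z)) || ((Y && (X && V)) -> (Y && W)))):
            F ((Y && (!V && Z)) || ((Y && (X && V)) -> (Y && W))): α-rule — add F (Y && (!V && Z)), F ((Y && (X && V)) -> (Y && W)).
            F ((Y && (X && V)) -> (Y && W)): α-rule — add T (Y && (X && V)), F (Y && W).
            T (Y && (X && V)): α-rule — add T Y, T (X && V).
            T (X && V): α-rule — add T X, T V.
            × closes — contains both V and !V.
      branch 2.2 (add F !V, T ((!Y && X) && ((Y && (!V && Z)) || ((Y && (X && V)) -> (Y && W))))):
        T ((!Y && X) && ((Y && (!V && Z)) || ((Y && (X && V)) -> (Y && W)))): α-rule — add T (!Y && X), T ((Y && (!V && Z)) || ((Y && (X && V)) -> (Y && W))).
        T (!Y && X): α-rule — add T !Y, T X.
        T ((Y && (!V && Z)) || ((Y && (X && V)) -> (Y && W))): β-rule — branch into T (Y && (!V && Z))  //  T ((Y && (X && V)) -> (Y && W)).
          branch 2.2.1 (add T (Y && (!V && Z))):
            T (Y && (!V && Z)): α-rule — add T Y, T (!V && Z).
            × closes — contains both Y and !Y.
          branch 2.2.2 (add T ((Y && (X && V)) -> (Y && W))):
            T ((Y && (X && V)) -> (Y && W)): β-rule — branch into F (Y && (X && V))  //  T (Y && W).
              branch 2.2.2.1 (add F (Y && (X && V))):
                F (Y && (X && V)): β-rule — branch into F Y  //  F (X && V).
                  branch 2.2.2.1.1 (add F Y):
                    ○ open, literals {V=T, X=T, Y=F}.
                  branch 2.2.2.1.2 (add F (X && V)):
                    F (X && V): β-rule — branch into F X  //  F V.
                      branch 2.2.2.1.2.1 (add F X):
                        × closes — contains both X and !X.
                      branch 2.2.2.1.2.2 (add F V):
                        × closes — contains both V and !V.
              branch 2.2.2.2 (add T (Y && W)):
                T (Y && W): α-rule — add T Y, T W.
                × closes — contains both Y and !Y.
5 branches closed, 4 open.
Each open branch fixes some atoms; the unmentioned ones are free. Counting distinct full assignments: branch {X=F} (Y, Z, W, V) contributes 16 new; branch {V=F, Y=T} (X, Z, W) contributes 4 new; branch {V=F, X=F} (Y, Z, W) contributes 0 new; branch {V=T, X=T, Y=F} (Z, W) contributes 4 new. Total: 24.

24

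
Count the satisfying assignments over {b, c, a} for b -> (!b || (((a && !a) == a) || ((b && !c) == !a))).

Initial set: {(b -> (!b || (((a && !a) == a) || ((b && !c) == !a))))}.
(b -> (!b || (((a && !a) == a) || ((b && !c) == !a)))): β-rule — branch into !b  //  (!b || (((a && !a) == a) || ((b && !c) == !a))).
  branch 1 (add !b):
    ○ open, literals {b=F}.
  branch 2 (add (!b || (((a && !a) == a) || ((b && !c) == !a)))):
    (!b || (((a && !a) == a) || ((b && !c) == !a))): β-rule — branch into !b  //  (((a && !a) == a) || ((b && !c) == !a)).
      branch 2.1 (add !b):
        ○ open, literals {b=F}.
      branch 2.2 (add (((a && !a) == a) || ((b && !c) == !a))):
        (((a && !a) == a) || ((b && !c) == !a)): β-rule — branch into ((a && !a) == a)  //  ((b && !c) == !a).
          branch 2.2.1 (add ((a && !a) == a)):
            ((a && !a) == a): β-rule — branch into (a && !a), a  //  !(a && !a), !a.
              branch 2.2.1.1 (add (a && !a), a):
                (a && !a): α-rule — add a, !a.
                × closes — contains both a and !a.
              branch 2.2.1.2 (add !(a && !a), !a):
                !(a && !a): β-rule — branch into !a  //  !!a.
                  branch 2.2.1.2.1 (add !a):
                    ○ open, literals {a=F}.
                  branch 2.2.1.2.2 (add !!a):
                    × closes — contains both a and !a.
          branch 2.2.2 (add ((b && !c) == !a)):
            ((b && !c) == !a): β-rule — branch into (b && !c), !a  //  !(b && !c), !!a.
              branch 2.2.2.1 (add (b && !c), !a):
                (b && !c): α-rule — add b, !c.
                ○ open, literals {a=F, b=T, c=F}.
              branch 2.2.2.2 (add !(b && !c), !!a):
                !(b && !c): β-rule — branch into !b  //  !!c.
                  branch 2.2.2.2.1 (add !b):
                    ○ open, literals {a=T, b=F}.
                  branch 2.2.2.2.2 (add !!c):
                    ○ open, literals {a=T, c=T}.
2 branches closed, 6 open.
Each open branch fixes some atoms; the unmentioned ones are free. Counting distinct full assignments: branch {b=F} (c, a) contributes 4 new; branch {b=F} (c, a) contributes 0 new; branch {a=F} (b, c) contributes 2 new; branch {a=F, b=T, c=F} (none free) contributes 0 new; branch {a=T, b=F} (c) contributes 0 new; branch {a=T, c=T} (b) contributes 1 new. Total: 7.

7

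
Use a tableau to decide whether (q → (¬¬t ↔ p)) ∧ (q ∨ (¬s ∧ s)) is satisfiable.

Initial set: {((q → (¬¬t ↔ p)) ∧ (q ∨ (¬s ∧ s)))}.
((q → (¬¬t ↔ p)) ∧ (q ∨ (¬s ∧ s))): α-rule — add (q → (¬¬t ↔ p)), (q ∨ (¬s ∧ s)).
(q → (¬¬t ↔ p)): β-rule — branch into ¬q  //  (¬¬t ↔ p).
  branch 1 (add ¬q):
    (q ∨ (¬s ∧ s)): β-rule — branch into q  //  (¬s ∧ s).
      branch 1.1 (add q):
        × closes — contains both q and ¬q.
      branch 1.2 (add (¬s ∧ s)):
        (¬s ∧ s): α-rule — add ¬s, s.
        × closes — contains both s and ¬s.
  branch 2 (add (¬¬t ↔ p)):
    (q ∨ (¬s ∧ s)): β-rule — branch into q  //  (¬s ∧ s).
      branch 2.1 (add q):
        (¬¬t ↔ p): β-rule — branch into ¬¬t, p  //  ¬¬¬t, ¬p.
          branch 2.1.1 (add ¬¬t, p):
            ¬¬t: drop double negation, giving t.
            ○ open, literals {p=true, q=true, t=true}.
          branch 2.1.2 (add ¬¬¬t, ¬p):
            ¬¬¬t: drop double negation, giving ¬t.
            ○ open, literals {p=false, q=true, t=false}.
      branch 2.2 (add (¬s ∧ s)):
        (¬s ∧ s): α-rule — add ¬s, s.
        × closes — contains both s and ¬s.
3 branches closed, 2 open.
An open branch gives a satisfying assignment: p=true, q=true, t=true.

Satisfiable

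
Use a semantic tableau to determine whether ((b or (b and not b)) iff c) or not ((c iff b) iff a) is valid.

Assume the negation and expand:
Initial set: {F (((b or (b and not b)) iff c) or not ((c iff b) iff a))}.
F (((b or (b and not b)) iff c) or not ((c iff b) iff a)): α-rule — add F ((b or (b and not b)) iff c), F not ((c iff b) iff a).
F ((b or (b and not b)) iff c): β-rule — branch into T (b or (b and not b)), F c  //  F (b or (b and not b)), T c.
  branch 1 (add T (b or (b and not b)), F c):
    F not ((c iff b) iff a): β-rule — branch into T (c iff b), T a  //  F (c iff b), F a.
      branch 1.1 (add T (c iff b), T a):
        T (b or (b and not b)): β-rule — branch into T b  //  T (b and not b).
          branch 1.1.1 (add T b):
            T (c iff b): β-rule — branch into T c, T b  //  F c, F b.
              branch 1.1.1.1 (add T c, T b):
                × closes — contains both c and not c.
              branch 1.1.1.2 (add F c, F b):
                × closes — contains both b and not b.
          branch 1.1.2 (add T (b and not b)):
            T (b and not b): α-rule — add T b, T not b.
            × closes — contains both b and not b.
      branch 1.2 (add F (c iff b), F a):
        T (b or (b and not b)): β-rule — branch into T b  //  T (b and not b).
          branch 1.2.1 (add T b):
            F (c iff b): β-rule — branch into T c, F b  //  F c, T b.
              branch 1.2.1.1 (add T c, F b):
                × closes — contains both c and not c.
              branch 1.2.1.2 (add F c, T b):
                ○ open, literals {a=0, b=1, c=0}.
          branch 1.2.2 (add T (b and not b)):
            T (b and not b): α-rule — add T b, T not b.
            × closes — contains both b and not b.
  branch 2 (add F (b or (b and not b)), T c):
    F (b or (b and not b)): α-rule — add F b, F (b and not b).
    F not ((c iff b) iff a): β-rule — branch into T (c iff b), T a  //  F (c iff b), F a.
      branch 2.1 (add T (c iff b), T a):
        F (b and not b): β-rule — branch into F b  //  F not b.
          branch 2.1.1 (add F b):
            T (c iff b): β-rule — branch into T c, T b  //  F c, F b.
              branch 2.1.1.1 (add T c, T b):
                × closes — contains both b and not b.
              branch 2.1.1.2 (add F c, F b):
                × closes — contains both c and not c.
          branch 2.1.2 (add F not b):
            × closes — contains both b and not b.
      branch 2.2 (add F (c iff b), F a):
        F (b and not b): β-rule — branch into F b  //  F not b.
          branch 2.2.1 (add F b):
            F (c iff b): β-rule — branch into T c, F b  //  F c, T b.
              branch 2.2.1.1 (add T c, F b):
                ○ open, literals {a=0, b=0, c=1}.
              branch 2.2.1.2 (add F c, T b):
                × closes — contains both c and not c.
          branch 2.2.2 (add F not b):
            × closes — contains both b and not b.
10 branches closed, 2 open.
An open branch gives a countermodel: a=0, b=1, c=0 (unmentioned atoms arbitrary); under it the original formula is false.

Not valid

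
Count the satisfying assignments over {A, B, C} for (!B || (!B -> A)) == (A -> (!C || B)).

7

Initial set: {T ((!B || (!B -> A)) == (A -> (!C || B)))}.
T ((!B || (!B -> A)) == (A -> (!C || B))): β-rule — branch into T (!B || (!B -> A)), T (A -> (!C || B))  //  F (!B || (!B -> A)), F (A -> (!C || B)).
  branch 1 (add T (!B || (!B -> A)), T (A -> (!C || B))):
    T (!B || (!B -> A)): β-rule — branch into T !B  //  T (!B -> A).
      branch 1.1 (add T !B):
        T (A -> (!C || B)): β-rule — branch into F A  //  T (!C || B).
          branch 1.1.1 (add F A):
            ○ open, literals {A=F, B=F}.
          branch 1.1.2 (add T (!C || B)):
            T (!C || B): β-rule — branch into T !C  //  T B.
              branch 1.1.2.1 (add T !C):
                ○ open, literals {B=F, C=F}.
              branch 1.1.2.2 (add T B):
                × closes — contains both B and !B.
      branch 1.2 (add T (!B -> A)):
        T (A -> (!C || B)): β-rule — branch into F A  //  T (!C || B).
          branch 1.2.1 (add F A):
            T (!B -> A): β-rule — branch into F !B  //  T A.
              branch 1.2.1.1 (add F !B):
                ○ open, literals {A=F, B=T}.
              branch 1.2.1.2 (add T A):
                × closes — contains both A and !A.
          branch 1.2.2 (add T (!C || B)):
            T (!B -> A): β-rule — branch into F !B  //  T A.
              branch 1.2.2.1 (add F !B):
                T (!C || B): β-rule — branch into T !C  //  T B.
                  branch 1.2.2.1.1 (add T !C):
                    ○ open, literals {B=T, C=F}.
                  branch 1.2.2.1.2 (add T B):
                    ○ open, literals {B=T}.
              branch 1.2.2.2 (add T A):
                T (!C || B): β-rule — branch into T !C  //  T B.
                  branch 1.2.2.2.1 (add T !C):
                    ○ open, literals {A=T, C=F}.
                  branch 1.2.2.2.2 (add T B):
                    ○ open, literals {A=T, B=T}.
  branch 2 (add F (!B || (!B -> A)), F (A -> (!C || B))):
    F (!B || (!B -> A)): α-rule — add F !B, F (!B -> A).
    F (A -> (!C || B)): α-rule — add T A, F (!C || B).
    F (!B -> A): α-rule — add T !B, F A.
    × closes — contains both B and !B.
3 branches closed, 7 open.
Each open branch fixes some atoms; the unmentioned ones are free. Counting distinct full assignments: branch {A=F, B=F} (C) contributes 2 new; branch {B=F, C=F} (A) contributes 1 new; branch {A=F, B=T} (C) contributes 2 new; branch {B=T, C=F} (A) contributes 1 new; branch {B=T} (A, C) contributes 1 new; branch {A=T, C=F} (B) contributes 0 new; branch {A=T, B=T} (C) contributes 0 new. Total: 7.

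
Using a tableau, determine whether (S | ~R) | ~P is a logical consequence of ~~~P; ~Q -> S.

Yes

Initial set: {T ~~~P; T (~Q -> S); F ((S | ~R) | ~P)}.
T ~~~P: drop double negation, giving T ~P.
F ((S | ~R) | ~P): α-rule — add F (S | ~R), F ~P.
× closes — contains both P and ~P.
All 1 branch closes.
Every branch closed, so the premises entail the conclusion.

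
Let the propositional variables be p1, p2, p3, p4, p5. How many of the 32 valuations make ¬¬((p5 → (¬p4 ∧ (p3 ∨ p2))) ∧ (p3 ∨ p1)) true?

17

Initial set: {¬¬((p5 → (¬p4 ∧ (p3 ∨ p2))) ∧ (p3 ∨ p1))}.
¬¬((p5 → (¬p4 ∧ (p3 ∨ p2))) ∧ (p3 ∨ p1)): drop double negation, giving ((p5 → (¬p4 ∧ (p3 ∨ p2))) ∧ (p3 ∨ p1)).
((p5 → (¬p4 ∧ (p3 ∨ p2))) ∧ (p3 ∨ p1)): α-rule — add (p5 → (¬p4 ∧ (p3 ∨ p2))), (p3 ∨ p1).
(p5 → (¬p4 ∧ (p3 ∨ p2))): β-rule — branch into ¬p5  //  (¬p4 ∧ (p3 ∨ p2)).
  branch 1 (add ¬p5):
    (p3 ∨ p1): β-rule — branch into p3  //  p1.
      branch 1.1 (add p3):
        ○ open, literals {p3=1, p5=0}.
      branch 1.2 (add p1):
        ○ open, literals {p1=1, p5=0}.
  branch 2 (add (¬p4 ∧ (p3 ∨ p2))):
    (¬p4 ∧ (p3 ∨ p2)): α-rule — add ¬p4, (p3 ∨ p2).
    (p3 ∨ p1): β-rule — branch into p3  //  p1.
      branch 2.1 (add p3):
        (p3 ∨ p2): β-rule — branch into p3  //  p2.
          branch 2.1.1 (add p3):
            ○ open, literals {p3=1, p4=0}.
          branch 2.1.2 (add p2):
            ○ open, literals {p2=1, p3=1, p4=0}.
      branch 2.2 (add p1):
        (p3 ∨ p2): β-rule — branch into p3  //  p2.
          branch 2.2.1 (add p3):
            ○ open, literals {p1=1, p3=1, p4=0}.
          branch 2.2.2 (add p2):
            ○ open, literals {p1=1, p2=1, p4=0}.
0 branches closed, 6 open.
Each open branch fixes some atoms; the unmentioned ones are free. Counting distinct full assignments: branch {p3=1, p5=0} (p1, p2, p4) contributes 8 new; branch {p1=1, p5=0} (p2, p3, p4) contributes 4 new; branch {p3=1, p4=0} (p1, p2, p5) contributes 4 new; branch {p2=1, p3=1, p4=0} (p1, p5) contributes 0 new; branch {p1=1, p3=1, p4=0} (p2, p5) contributes 0 new; branch {p1=1, p2=1, p4=0} (p3, p5) contributes 1 new. Total: 17.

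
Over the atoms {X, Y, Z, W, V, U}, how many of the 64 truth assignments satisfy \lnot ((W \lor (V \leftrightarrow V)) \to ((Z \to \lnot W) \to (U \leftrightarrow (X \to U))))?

12

Initial set: {\lnot ((W \lor (V \leftrightarrow V)) \to ((Z \to \lnot W) \to (U \leftrightarrow (X \to U))))}.
\lnot ((W \lor (V \leftrightarrow V)) \to ((Z \to \lnot W) \to (U \leftrightarrow (X \to U)))): α-rule — add (W \lor (V \leftrightarrow V)), \lnot ((Z \to \lnot W) \to (U \leftrightarrow (X \to U))).
\lnot ((Z \to \lnot W) \to (U \leftrightarrow (X \to U))): α-rule — add (Z \to \lnot W), \lnot (U \leftrightarrow (X \to U)).
(W \lor (V \leftrightarrow V)): β-rule — branch into W  //  (V \leftrightarrow V).
  branch 1 (add W):
    (Z \to \lnot W): β-rule — branch into \lnot Z  //  \lnot W.
      branch 1.1 (add \lnot Z):
        \lnot (U \leftrightarrow (X \to U)): β-rule — branch into U, \lnot (X \to U)  //  \lnot U, (X \to U).
          branch 1.1.1 (add U, \lnot (X \to U)):
            \lnot (X \to U): α-rule — add X, \lnot U.
            × closes — contains both U and \lnot U.
          branch 1.1.2 (add \lnot U, (X \to U)):
            (X \to U): β-rule — branch into \lnot X  //  U.
              branch 1.1.2.1 (add \lnot X):
                ○ open, literals {U=F, W=T, X=F, Z=F}.
              branch 1.1.2.2 (add U):
                × closes — contains both U and \lnot U.
      branch 1.2 (add \lnot W):
        × closes — contains both W and \lnot W.
  branch 2 (add (V \leftrightarrow V)):
    (Z \to \lnot W): β-rule — branch into \lnot Z  //  \lnot W.
      branch 2.1 (add \lnot Z):
        \lnot (U \leftrightarrow (X \to U)): β-rule — branch into U, \lnot (X \to U)  //  \lnot U, (X \to U).
          branch 2.1.1 (add U, \lnot (X \to U)):
            \lnot (X \to U): α-rule — add X, \lnot U.
            × closes — contains both U and \lnot U.
          branch 2.1.2 (add \lnot U, (X \to U)):
            (V \leftrightarrow V): β-rule — branch into V, V  //  \lnot V, \lnot V.
              branch 2.1.2.1 (add V, V):
                (X \to U): β-rule — branch into \lnot X  //  U.
                  branch 2.1.2.1.1 (add \lnot X):
                    ○ open, literals {U=F, V=T, X=F, Z=F}.
                  branch 2.1.2.1.2 (add U):
                    × closes — contains both U and \lnot U.
              branch 2.1.2.2 (add \lnot V, \lnot V):
                (X \to U): β-rule — branch into \lnot X  //  U.
                  branch 2.1.2.2.1 (add \lnot X):
                    ○ open, literals {U=F, V=F, X=F, Z=F}.
                  branch 2.1.2.2.2 (add U):
                    × closes — contains both U and \lnot U.
      branch 2.2 (add \lnot W):
        \lnot (U \leftrightarrow (X \to U)): β-rule — branch into U, \lnot (X \to U)  //  \lnot U, (X \to U).
          branch 2.2.1 (add U, \lnot (X \to U)):
            \lnot (X \to U): α-rule — add X, \lnot U.
            × closes — contains both U and \lnot U.
          branch 2.2.2 (add \lnot U, (X \to U)):
            (V \leftrightarrow V): β-rule — branch into V, V  //  \lnot V, \lnot V.
              branch 2.2.2.1 (add V, V):
                (X \to U): β-rule — branch into \lnot X  //  U.
                  branch 2.2.2.1.1 (add \lnot X):
                    ○ open, literals {U=F, V=T, W=F, X=F}.
                  branch 2.2.2.1.2 (add U):
                    × closes — contains both U and \lnot U.
              branch 2.2.2.2 (add \lnot V, \lnot V):
                (X \to U): β-rule — branch into \lnot X  //  U.
                  branch 2.2.2.2.1 (add \lnot X):
                    ○ open, literals {U=F, V=F, W=F, X=F}.
                  branch 2.2.2.2.2 (add U):
                    × closes — contains both U and \lnot U.
9 branches closed, 5 open.
Each open branch fixes some atoms; the unmentioned ones are free. Counting distinct full assignments: branch {U=F, W=T, X=F, Z=F} (Y, V) contributes 4 new; branch {U=F, V=T, X=F, Z=F} (Y, W) contributes 2 new; branch {U=F, V=F, X=F, Z=F} (Y, W) contributes 2 new; branch {U=F, V=T, W=F, X=F} (Y, Z) contributes 2 new; branch {U=F, V=F, W=F, X=F} (Y, Z) contributes 2 new. Total: 12.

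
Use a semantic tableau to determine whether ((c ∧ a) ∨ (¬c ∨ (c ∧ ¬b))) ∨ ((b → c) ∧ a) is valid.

Assume the negation and expand:
Initial set: {F (((c ∧ a) ∨ (¬c ∨ (c ∧ ¬b))) ∨ ((b → c) ∧ a))}.
F (((c ∧ a) ∨ (¬c ∨ (c ∧ ¬b))) ∨ ((b → c) ∧ a)): α-rule — add F ((c ∧ a) ∨ (¬c ∨ (c ∧ ¬b))), F ((b → c) ∧ a).
F ((c ∧ a) ∨ (¬c ∨ (c ∧ ¬b))): α-rule — add F (c ∧ a), F (¬c ∨ (c ∧ ¬b)).
F (¬c ∨ (c ∧ ¬b)): α-rule — add F ¬c, F (c ∧ ¬b).
F ((b → c) ∧ a): β-rule — branch into F (b → c)  //  F a.
  branch 1 (add F (b → c)):
    F (b → c): α-rule — add T b, F c.
    × closes — contains both c and ¬c.
  branch 2 (add F a):
    F (c ∧ a): β-rule — branch into F c  //  F a.
      branch 2.1 (add F c):
        × closes — contains both c and ¬c.
      branch 2.2 (add F a):
        F (c ∧ ¬b): β-rule — branch into F c  //  F ¬b.
          branch 2.2.1 (add F c):
            × closes — contains both c and ¬c.
          branch 2.2.2 (add F ¬b):
            ○ open, literals {a=F, b=T, c=T}.
3 branches closed, 1 open.
An open branch gives a countermodel: a=F, b=T, c=T (unmentioned atoms arbitrary); under it the original formula is false.

Not valid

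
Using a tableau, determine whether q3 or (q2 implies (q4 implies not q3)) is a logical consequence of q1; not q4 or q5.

Initial set: {q1; (not q4 or q5); not (q3 or (q2 implies (q4 implies not q3)))}.
not (q3 or (q2 implies (q4 implies not q3))): α-rule — add not q3, not (q2 implies (q4 implies not q3)).
not (q2 implies (q4 implies not q3)): α-rule — add q2, not (q4 implies not q3).
not (q4 implies not q3): α-rule — add q4, not not q3.
× closes — contains both q3 and not q3.
All 1 branch closes.
Every branch closed, so the premises entail the conclusion.

Yes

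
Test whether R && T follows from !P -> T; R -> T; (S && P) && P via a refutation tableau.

No

Initial set: {(!P -> T); (R -> T); ((S && P) && P); !(R && T)}.
((S && P) && P): α-rule — add (S && P), P.
(S && P): α-rule — add S, P.
(!P -> T): β-rule — branch into !!P  //  T.
  branch 1 (add !!P):
    (R -> T): β-rule — branch into !R  //  T.
      branch 1.1 (add !R):
        !(R && T): β-rule — branch into !R  //  !T.
          branch 1.1.1 (add !R):
            ○ open, literals {P=1, R=0, S=1}.
          branch 1.1.2 (add !T):
            ○ open, literals {P=1, R=0, S=1, T=0}.
      branch 1.2 (add T):
        !(R && T): β-rule — branch into !R  //  !T.
          branch 1.2.1 (add !R):
            ○ open, literals {P=1, R=0, S=1, T=1}.
          branch 1.2.2 (add !T):
            × closes — contains both T and !T.
  branch 2 (add T):
    (R -> T): β-rule — branch into !R  //  T.
      branch 2.1 (add !R):
        !(R && T): β-rule — branch into !R  //  !T.
          branch 2.1.1 (add !R):
            ○ open, literals {P=1, R=0, S=1, T=1}.
          branch 2.1.2 (add !T):
            × closes — contains both T and !T.
      branch 2.2 (add T):
        !(R && T): β-rule — branch into !R  //  !T.
          branch 2.2.1 (add !R):
            ○ open, literals {P=1, R=0, S=1, T=1}.
          branch 2.2.2 (add !T):
            × closes — contains both T and !T.
3 branches closed, 5 open.
An open branch gives a countermodel: P=1, R=0, S=1 (unmentioned atoms arbitrary); the premises hold there but the conclusion fails.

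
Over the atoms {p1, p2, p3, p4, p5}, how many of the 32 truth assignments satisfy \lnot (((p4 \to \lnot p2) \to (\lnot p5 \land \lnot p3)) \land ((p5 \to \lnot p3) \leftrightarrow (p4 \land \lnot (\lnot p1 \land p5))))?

Initial set: {\lnot (((p4 \to \lnot p2) \to (\lnot p5 \land \lnot p3)) \land ((p5 \to \lnot p3) \leftrightarrow (p4 \land \lnot (\lnot p1 \land p5))))}.
\lnot (((p4 \to \lnot p2) \to (\lnot p5 \land \lnot p3)) \land ((p5 \to \lnot p3) \leftrightarrow (p4 \land \lnot (\lnot p1 \land p5)))): β-rule — branch into \lnot ((p4 \to \lnot p2) \to (\lnot p5 \land \lnot p3))  //  \lnot ((p5 \to \lnot p3) \leftrightarrow (p4 \land \lnot (\lnot p1 \land p5))).
  branch 1 (add \lnot ((p4 \to \lnot p2) \to (\lnot p5 \land \lnot p3))):
    \lnot ((p4 \to \lnot p2) \to (\lnot p5 \land \lnot p3)): α-rule — add (p4 \to \lnot p2), \lnot (\lnot p5 \land \lnot p3).
    (p4 \to \lnot p2): β-rule — branch into \lnot p4  //  \lnot p2.
      branch 1.1 (add \lnot p4):
        \lnot (\lnot p5 \land \lnot p3): β-rule — branch into \lnot \lnot p5  //  \lnot \lnot p3.
          branch 1.1.1 (add \lnot \lnot p5):
            ○ open, literals {p4=false, p5=true}.
          branch 1.1.2 (add \lnot \lnot p3):
            ○ open, literals {p3=true, p4=false}.
      branch 1.2 (add \lnot p2):
        \lnot (\lnot p5 \land \lnot p3): β-rule — branch into \lnot \lnot p5  //  \lnot \lnot p3.
          branch 1.2.1 (add \lnot \lnot p5):
            ○ open, literals {p2=false, p5=true}.
          branch 1.2.2 (add \lnot \lnot p3):
            ○ open, literals {p2=false, p3=true}.
  branch 2 (add \lnot ((p5 \to \lnot p3) \leftrightarrow (p4 \land \lnot (\lnot p1 \land p5)))):
    \lnot ((p5 \to \lnot p3) \leftrightarrow (p4 \land \lnot (\lnot p1 \land p5))): β-rule — branch into (p5 \to \lnot p3), \lnot (p4 \land \lnot (\lnot p1 \land p5))  //  \lnot (p5 \to \lnot p3), (p4 \land \lnot (\lnot p1 \land p5)).
      branch 2.1 (add (p5 \to \lnot p3), \lnot (p4 \land \lnot (\lnot p1 \land p5))):
        (p5 \to \lnot p3): β-rule — branch into \lnot p5  //  \lnot p3.
          branch 2.1.1 (add \lnot p5):
            \lnot (p4 \land \lnot (\lnot p1 \land p5)): β-rule — branch into \lnot p4  //  \lnot \lnot (\lnot p1 \land p5).
              branch 2.1.1.1 (add \lnot p4):
                ○ open, literals {p4=false, p5=false}.
              branch 2.1.1.2 (add \lnot \lnot (\lnot p1 \land p5)):
                \lnot \lnot (\lnot p1 \land p5): α-rule — add \lnot p1, p5.
                × closes — contains both p5 and \lnot p5.
          branch 2.1.2 (add \lnot p3):
            \lnot (p4 \land \lnot (\lnot p1 \land p5)): β-rule — branch into \lnot p4  //  \lnot \lnot (\lnot p1 \land p5).
              branch 2.1.2.1 (add \lnot p4):
                ○ open, literals {p3=false, p4=false}.
              branch 2.1.2.2 (add \lnot \lnot (\lnot p1 \land p5)):
                \lnot \lnot (\lnot p1 \land p5): α-rule — add \lnot p1, p5.
                ○ open, literals {p1=false, p3=false, p5=true}.
      branch 2.2 (add \lnot (p5 \to \lnot p3), (p4 \land \lnot (\lnot p1 \land p5))):
        \lnot (p5 \to \lnot p3): α-rule — add p5, \lnot \lnot p3.
        (p4 \land \lnot (\lnot p1 \land p5)): α-rule — add p4, \lnot (\lnot p1 \land p5).
        \lnot (\lnot p1 \land p5): β-rule — branch into \lnot \lnot p1  //  \lnot p5.
          branch 2.2.1 (add \lnot \lnot p1):
            ○ open, literals {p1=true, p3=true, p4=true, p5=true}.
          branch 2.2.2 (add \lnot p5):
            × closes — contains both p5 and \lnot p5.
2 branches closed, 8 open.
Each open branch fixes some atoms; the unmentioned ones are free. Counting distinct full assignments: branch {p4=false, p5=true} (p1, p2, p3) contributes 8 new; branch {p3=true, p4=false} (p1, p2, p5) contributes 4 new; branch {p2=false, p5=true} (p1, p3, p4) contributes 4 new; branch {p2=false, p3=true} (p1, p4, p5) contributes 2 new; branch {p4=false, p5=false} (p1, p2, p3) contributes 4 new; branch {p3=false, p4=false} (p1, p2, p5) contributes 0 new; branch {p1=false, p3=false, p5=true} (p2, p4) contributes 1 new; branch {p1=true, p3=true, p4=true, p5=true} (p2) contributes 1 new. Total: 24.

24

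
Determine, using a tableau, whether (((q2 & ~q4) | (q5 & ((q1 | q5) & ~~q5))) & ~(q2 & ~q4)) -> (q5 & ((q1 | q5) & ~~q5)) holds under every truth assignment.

Assume the negation and expand:
Initial set: {~((((q2 & ~q4) | (q5 & ((q1 | q5) & ~~q5))) & ~(q2 & ~q4)) -> (q5 & ((q1 | q5) & ~~q5)))}.
~((((q2 & ~q4) | (q5 & ((q1 | q5) & ~~q5))) & ~(q2 & ~q4)) -> (q5 & ((q1 | q5) & ~~q5))): α-rule — add (((q2 & ~q4) | (q5 & ((q1 | q5) & ~~q5))) & ~(q2 & ~q4)), ~(q5 & ((q1 | q5) & ~~q5)).
(((q2 & ~q4) | (q5 & ((q1 | q5) & ~~q5))) & ~(q2 & ~q4)): α-rule — add ((q2 & ~q4) | (q5 & ((q1 | q5) & ~~q5))), ~(q2 & ~q4).
~(q5 & ((q1 | q5) & ~~q5)): β-rule — branch into ~q5  //  ~((q1 | q5) & ~~q5).
  branch 1 (add ~q5):
    ((q2 & ~q4) | (q5 & ((q1 | q5) & ~~q5))): β-rule — branch into (q2 & ~q4)  //  (q5 & ((q1 | q5) & ~~q5)).
      branch 1.1 (add (q2 & ~q4)):
        (q2 & ~q4): α-rule — add q2, ~q4.
        ~(q2 & ~q4): β-rule — branch into ~q2  //  ~~q4.
          branch 1.1.1 (add ~q2):
            × closes — contains both q2 and ~q2.
          branch 1.1.2 (add ~~q4):
            × closes — contains both q4 and ~q4.
      branch 1.2 (add (q5 & ((q1 | q5) & ~~q5))):
        (q5 & ((q1 | q5) & ~~q5)): α-rule — add q5, ((q1 | q5) & ~~q5).
        × closes — contains both q5 and ~q5.
  branch 2 (add ~((q1 | q5) & ~~q5)):
    ((q2 & ~q4) | (q5 & ((q1 | q5) & ~~q5))): β-rule — branch into (q2 & ~q4)  //  (q5 & ((q1 | q5) & ~~q5)).
      branch 2.1 (add (q2 & ~q4)):
        (q2 & ~q4): α-rule — add q2, ~q4.
        ~(q2 & ~q4): β-rule — branch into ~q2  //  ~~q4.
          branch 2.1.1 (add ~q2):
            × closes — contains both q2 and ~q2.
          branch 2.1.2 (add ~~q4):
            × closes — contains both q4 and ~q4.
      branch 2.2 (add (q5 & ((q1 | q5) & ~~q5))):
        (q5 & ((q1 | q5) & ~~q5)): α-rule — add q5, ((q1 | q5) & ~~q5).
        ((q1 | q5) & ~~q5): α-rule — add (q1 | q5), ~~q5.
        ~~q5: drop double negation, giving q5.
        ~(q2 & ~q4): β-rule — branch into ~q2  //  ~~q4.
          branch 2.2.1 (add ~q2):
            ~((q1 | q5) & ~~q5): β-rule — branch into ~(q1 | q5)  //  ~~~q5.
              branch 2.2.1.1 (add ~(q1 | q5)):
                ~(q1 | q5): α-rule — add ~q1, ~q5.
                × closes — contains both q5 and ~q5.
              branch 2.2.1.2 (add ~~~q5):
                ~~~q5: drop double negation, giving ~q5.
                × closes — contains both q5 and ~q5.
          branch 2.2.2 (add ~~q4):
            ~((q1 | q5) & ~~q5): β-rule — branch into ~(q1 | q5)  //  ~~~q5.
              branch 2.2.2.1 (add ~(q1 | q5)):
                ~(q1 | q5): α-rule — add ~q1, ~q5.
                × closes — contains both q5 and ~q5.
              branch 2.2.2.2 (add ~~~q5):
                ~~~q5: drop double negation, giving ~q5.
                × closes — contains both q5 and ~q5.
All 9 branches close.
Every branch closed, so the negation is unsatisfiable and the formula is valid.

Valid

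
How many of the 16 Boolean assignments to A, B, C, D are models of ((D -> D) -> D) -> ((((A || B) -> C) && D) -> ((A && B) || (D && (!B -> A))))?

Initial set: {(((D -> D) -> D) -> ((((A || B) -> C) && D) -> ((A && B) || (D && (!B -> A)))))}.
(((D -> D) -> D) -> ((((A || B) -> C) && D) -> ((A && B) || (D && (!B -> A))))): β-rule — branch into !((D -> D) -> D)  //  ((((A || B) -> C) && D) -> ((A && B) || (D && (!B -> A)))).
  branch 1 (add !((D -> D) -> D)):
    !((D -> D) -> D): α-rule — add (D -> D), !D.
    (D -> D): β-rule — branch into !D  //  D.
      branch 1.1 (add !D):
        ○ open, literals {D=F}.
      branch 1.2 (add D):
        × closes — contains both D and !D.
  branch 2 (add ((((A || B) -> C) && D) -> ((A && B) || (D && (!B -> A))))):
    ((((A || B) -> C) && D) -> ((A && B) || (D && (!B -> A)))): β-rule — branch into !(((A || B) -> C) && D)  //  ((A && B) || (D && (!B -> A))).
      branch 2.1 (add !(((A || B) -> C) && D)):
        !(((A || B) -> C) && D): β-rule — branch into !((A || B) -> C)  //  !D.
          branch 2.1.1 (add !((A || B) -> C)):
            !((A || B) -> C): α-rule — add (A || B), !C.
            (A || B): β-rule — branch into A  //  B.
              branch 2.1.1.1 (add A):
                ○ open, literals {A=T, C=F}.
              branch 2.1.1.2 (add B):
                ○ open, literals {B=T, C=F}.
          branch 2.1.2 (add !D):
            ○ open, literals {D=F}.
      branch 2.2 (add ((A && B) || (D && (!B -> A)))):
        ((A && B) || (D && (!B -> A))): β-rule — branch into (A && B)  //  (D && (!B -> A)).
          branch 2.2.1 (add (A && B)):
            (A && B): α-rule — add A, B.
            ○ open, literals {A=T, B=T}.
          branch 2.2.2 (add (D && (!B -> A))):
            (D && (!B -> A)): α-rule — add D, (!B -> A).
            (!B -> A): β-rule — branch into !!B  //  A.
              branch 2.2.2.1 (add !!B):
                ○ open, literals {B=T, D=T}.
              branch 2.2.2.2 (add A):
                ○ open, literals {A=T, D=T}.
1 branch closed, 7 open.
Each open branch fixes some atoms; the unmentioned ones are free. Counting distinct full assignments: branch {D=F} (A, B, C) contributes 8 new; branch {A=T, C=F} (B, D) contributes 2 new; branch {B=T, C=F} (A, D) contributes 1 new; branch {D=F} (A, B, C) contributes 0 new; branch {A=T, B=T} (C, D) contributes 1 new; branch {B=T, D=T} (A, C) contributes 1 new; branch {A=T, D=T} (B, C) contributes 1 new. Total: 14.

14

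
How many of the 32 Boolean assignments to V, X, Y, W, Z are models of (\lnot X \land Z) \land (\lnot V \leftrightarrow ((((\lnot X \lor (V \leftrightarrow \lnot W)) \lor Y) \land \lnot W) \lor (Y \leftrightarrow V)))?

Initial set: {T ((\lnot X \land Z) \land (\lnot V \leftrightarrow ((((\lnot X \lor (V \leftrightarrow \lnot W)) \lor Y) \land \lnot W) \lor (Y \leftrightarrow V))))}.
T ((\lnot X \land Z) \land (\lnot V \leftrightarrow ((((\lnot X \lor (V \leftrightarrow \lnot W)) \lor Y) \land \lnot W) \lor (Y \leftrightarrow V)))): α-rule — add T (\lnot X \land Z), T (\lnot V \leftrightarrow ((((\lnot X \lor (V \leftrightarrow \lnot W)) \lor Y) \land \lnot W) \lor (Y \leftrightarrow V))).
T (\lnot X \land Z): α-rule — add T \lnot X, T Z.
T (\lnot V \leftrightarrow ((((\lnot X \lor (V \leftrightarrow \lnot W)) \lor Y) \land \lnot W) \lor (Y \leftrightarrow V))): β-rule — branch into T \lnot V, T ((((\lnot X \lor (V \leftrightarrow \lnot W)) \lor Y) \land \lnot W) \lor (Y \leftrightarrow V))  //  F \lnot V, F ((((\lnot X \lor (V \leftrightarrow \lnot W)) \lor Y) \land \lnot W) \lor (Y \leftrightarrow V)).
  branch 1 (add T \lnot V, T ((((\lnot X \lor (V \leftrightarrow \lnot W)) \lor Y) \land \lnot W) \lor (Y \leftrightarrow V))):
    T ((((\lnot X \lor (V \leftrightarrow \lnot W)) \lor Y) \land \lnot W) \lor (Y \leftrightarrow V)): β-rule — branch into T (((\lnot X \lor (V \leftrightarrow \lnot W)) \lor Y) \land \lnot W)  //  T (Y \leftrightarrow V).
      branch 1.1 (add T (((\lnot X \lor (V \leftrightarrow \lnot W)) \lor Y) \land \lnot W)):
        T (((\lnot X \lor (V \leftrightarrow \lnot W)) \lor Y) \land \lnot W): α-rule — add T ((\lnot X \lor (V \leftrightarrow \lnot W)) \lor Y), T \lnot W.
        T ((\lnot X \lor (V \leftrightarrow \lnot W)) \lor Y): β-rule — branch into T (\lnot X \lor (V \leftrightarrow \lnot W))  //  T Y.
          branch 1.1.1 (add T (\lnot X \lor (V \leftrightarrow \lnot W))):
            T (\lnot X \lor (V \leftrightarrow \lnot W)): β-rule — branch into T \lnot X  //  T (V \leftrightarrow \lnot W).
              branch 1.1.1.1 (add T \lnot X):
                ○ open, literals {V=F, W=F, X=F, Z=T}.
              branch 1.1.1.2 (add T (V \leftrightarrow \lnot W)):
                T (V \leftrightarrow \lnot W): β-rule — branch into T V, T \lnot W  //  F V, F \lnot W.
                  branch 1.1.1.2.1 (add T V, T \lnot W):
                    × closes — contains both V and \lnot V.
                  branch 1.1.1.2.2 (add F V, F \lnot W):
                    × closes — contains both W and \lnot W.
          branch 1.1.2 (add T Y):
            ○ open, literals {V=F, W=F, X=F, Y=T, Z=T}.
      branch 1.2 (add T (Y \leftrightarrow V)):
        T (Y \leftrightarrow V): β-rule — branch into T Y, T V  //  F Y, F V.
          branch 1.2.1 (add T Y, T V):
            × closes — contains both V and \lnot V.
          branch 1.2.2 (add F Y, F V):
            ○ open, literals {V=F, X=F, Y=F, Z=T}.
  branch 2 (add F \lnot V, F ((((\lnot X \lor (V \leftrightarrow \lnot W)) \lor Y) \land \lnot W) \lor (Y \leftrightarrow V))):
    F ((((\lnot X \lor (V \leftrightarrow \lnot W)) \lor Y) \land \lnot W) \lor (Y \leftrightarrow V)): α-rule — add F (((\lnot X \lor (V \leftrightarrow \lnot W)) \lor Y) \land \lnot W), F (Y \leftrightarrow V).
    F (((\lnot X \lor (V \leftrightarrow \lnot W)) \lor Y) \land \lnot W): β-rule — branch into F ((\lnot X \lor (V \leftrightarrow \lnot W)) \lor Y)  //  F \lnot W.
      branch 2.1 (add F ((\lnot X \lor (V \leftrightarrow \lnot W)) \lor Y)):
        F ((\lnot X \lor (V \leftrightarrow \lnot W)) \lor Y): α-rule — add F (\lnot X \lor (V \leftrightarrow \lnot W)), F Y.
        F (\lnot X \lor (V \leftrightarrow \lnot W)): α-rule — add F \lnot X, F (V \leftrightarrow \lnot W).
        × closes — contains both X and \lnot X.
      branch 2.2 (add F \lnot W):
        F (Y \leftrightarrow V): β-rule — branch into T Y, F V  //  F Y, T V.
          branch 2.2.1 (add T Y, F V):
            × closes — contains both V and \lnot V.
          branch 2.2.2 (add F Y, T V):
            ○ open, literals {V=T, W=T, X=F, Y=F, Z=T}.
5 branches closed, 4 open.
Each open branch fixes some atoms; the unmentioned ones are free. Counting distinct full assignments: branch {V=F, W=F, X=F, Z=T} (Y) contributes 2 new; branch {V=F, W=F, X=F, Y=T, Z=T} (none free) contributes 0 new; branch {V=F, X=F, Y=F, Z=T} (W) contributes 1 new; branch {V=T, W=T, X=F, Y=F, Z=T} (none free) contributes 1 new. Total: 4.

4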